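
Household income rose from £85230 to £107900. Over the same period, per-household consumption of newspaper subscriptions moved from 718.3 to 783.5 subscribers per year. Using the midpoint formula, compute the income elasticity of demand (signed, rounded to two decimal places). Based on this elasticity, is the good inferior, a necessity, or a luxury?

0.37; necessity

%ΔQ = (783.5 − 718.3)/[( 718.3 + 783.5)/2] = 65.2/750.9 = 0.086829…
%ΔIncome = (107900 − 85230)/[( 85230 + 107900)/2] = 22670/96565 = 0.234764…
E_income = (65.2/750.9) / (22670/96565) = 0.3698…
0 < E_income < 1 ⇒ normal good, necessity.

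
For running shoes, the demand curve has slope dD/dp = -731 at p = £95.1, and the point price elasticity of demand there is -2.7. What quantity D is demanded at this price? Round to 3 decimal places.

25747.444

Ed = (dD/dp)·(p/D) ⇒ D = (dD/dp)·p/Ed = (-731)·95.1/(-2.7) = 25747.44444…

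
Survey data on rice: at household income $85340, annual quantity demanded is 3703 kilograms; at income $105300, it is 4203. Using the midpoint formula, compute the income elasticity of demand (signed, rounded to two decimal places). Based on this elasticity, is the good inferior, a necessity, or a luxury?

%ΔQ = (4203 − 3703)/[( 3703 + 4203)/2] = 500/3953 = 0.126486…
%ΔIncome = (105300 − 85340)/[( 85340 + 105300)/2] = 19960/95320 = 0.209399…
E_income = (500/3953) / (19960/95320) = 0.6040…
0 < E_income < 1 ⇒ normal good, necessity.

0.60; necessity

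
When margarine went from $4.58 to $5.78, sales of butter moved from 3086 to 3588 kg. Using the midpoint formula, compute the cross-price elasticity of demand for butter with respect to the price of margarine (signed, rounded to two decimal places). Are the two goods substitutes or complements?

0.65; substitutes

%ΔQ_{butter} = (3588 − 3086)/avg = 502/3337 = 0.150434…
%ΔP_{margarine} = (5.78 − 4.58)/avg = 1.2/5.18 = 0.231660…
E_cross = (502/3337) / (1.2/5.18) = 0.6493…
E_cross > 0 ⇒ the goods are substitutes.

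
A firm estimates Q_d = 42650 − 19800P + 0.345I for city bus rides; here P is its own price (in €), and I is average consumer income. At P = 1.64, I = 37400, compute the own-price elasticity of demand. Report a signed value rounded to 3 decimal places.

At the given values, Q_d = 42650 − 19800(1.64) + 0.345(37400) = 23081.
∂Q_d/∂P = −19800.
E = (-19800) × (1.64/23081) = -1.40687…

-1.407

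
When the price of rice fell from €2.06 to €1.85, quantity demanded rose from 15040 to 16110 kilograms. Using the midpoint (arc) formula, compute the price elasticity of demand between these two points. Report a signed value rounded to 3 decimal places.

%ΔQ = (16110 − 15040) / [(15040 + 16110)/2] = 1070/15575 = 0.068699…
%ΔP = (1.85 − 2.06) / [(2.06 + 1.85)/2] = -0.21/1.955 = -0.107416…
Arc Ed = %ΔQ / %ΔP = (1070/15575) / (-0.21/1.955) = -0.63956…

-0.640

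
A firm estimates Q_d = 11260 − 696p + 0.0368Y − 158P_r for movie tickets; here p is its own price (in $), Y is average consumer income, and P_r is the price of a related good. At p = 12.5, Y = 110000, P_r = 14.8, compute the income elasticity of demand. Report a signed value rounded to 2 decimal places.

0.95

At the given values, Q_d = 11260 − 696(12.5) + 0.0368(110000) − 158(14.8) = 4269.6.
∂Q_d/∂Y = 0.0368.
E = (0.0368) × (110000/4269.6) = 0.9480…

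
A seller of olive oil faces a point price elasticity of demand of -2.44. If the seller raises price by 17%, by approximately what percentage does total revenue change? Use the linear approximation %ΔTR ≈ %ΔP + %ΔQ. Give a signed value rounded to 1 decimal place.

%ΔQ ≈ Ed × %ΔP = (-2.44) × (+17%) = -41.4800%
%ΔTR ≈ %ΔP + %ΔQ = (+17%) + (-41.4800%) = -24.4800%

-24.5%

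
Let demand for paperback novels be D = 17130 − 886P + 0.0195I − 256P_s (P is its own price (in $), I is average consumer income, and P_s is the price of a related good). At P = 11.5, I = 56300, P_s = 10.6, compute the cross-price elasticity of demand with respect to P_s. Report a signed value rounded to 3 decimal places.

-0.510

At the given values, D = 17130 − 886(11.5) + 0.0195(56300) − 256(10.6) = 5325.25.
∂D/∂P_s = -256.
E = (-256) × (10.6/5325.25) = -0.50957…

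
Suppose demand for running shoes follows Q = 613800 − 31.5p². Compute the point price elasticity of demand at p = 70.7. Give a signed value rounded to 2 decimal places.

dQ/dp = −2·31.5·p = -4454.1. At p = 70.7, Q = 456347.565.
Ed = (dQ/dp)·(p/Q) = (-4454.1) × (70.7/456347.565) = -0.6900…

-0.69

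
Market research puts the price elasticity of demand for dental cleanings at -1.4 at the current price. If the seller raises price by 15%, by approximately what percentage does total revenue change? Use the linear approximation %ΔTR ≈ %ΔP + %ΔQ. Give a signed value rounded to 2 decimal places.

%ΔQ ≈ Ed × %ΔP = (-1.4) × (+15%) = -21.0000%
%ΔTR ≈ %ΔP + %ΔQ = (+15%) + (-21.0000%) = -6.0000%

-6.00%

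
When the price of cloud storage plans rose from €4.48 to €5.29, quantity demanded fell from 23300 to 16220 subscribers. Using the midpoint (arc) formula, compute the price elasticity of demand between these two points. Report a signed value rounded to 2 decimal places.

-2.16

%ΔQ = (16220 − 23300) / [(23300 + 16220)/2] = -7080/19760 = -0.358299…
%ΔP = (5.29 − 4.48) / [(4.48 + 5.29)/2] = 0.81/4.885 = 0.165813…
Arc Ed = %ΔQ / %ΔP = (-7080/19760) / (0.81/4.885) = -2.1608…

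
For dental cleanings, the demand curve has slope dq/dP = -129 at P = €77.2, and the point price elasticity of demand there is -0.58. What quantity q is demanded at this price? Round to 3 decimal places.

Ed = (dq/dP)·(P/q) ⇒ q = (dq/dP)·P/Ed = (-129)·77.2/(-0.58) = 17170.34482…

17170.345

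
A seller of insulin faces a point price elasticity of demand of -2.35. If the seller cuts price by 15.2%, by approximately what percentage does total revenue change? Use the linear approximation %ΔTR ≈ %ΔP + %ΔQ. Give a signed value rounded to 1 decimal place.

+20.5%

%ΔQ ≈ Ed × %ΔP = (-2.35) × (-15.2%) = +35.7200%
%ΔTR ≈ %ΔP + %ΔQ = (-15.2%) + (+35.7200%) = +20.5200%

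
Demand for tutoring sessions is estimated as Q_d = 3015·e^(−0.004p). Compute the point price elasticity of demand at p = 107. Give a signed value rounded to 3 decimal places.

dQ_d/dp = −0.004·Q_d = -7.86085. At p = 107, Q_d = 1965.21.
Ed = (dQ_d/dp)·(p/Q_d) = (-7.86085) × (107/1965.21) = -0.428

-0.428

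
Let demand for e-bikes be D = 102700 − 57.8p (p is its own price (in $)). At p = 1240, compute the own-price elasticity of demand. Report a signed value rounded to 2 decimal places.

At the given values, D = 102700 − 57.8(1240) = 31028.
∂D/∂p = −57.8.
E = (-57.8) × (1240/31028) = -2.3099…

-2.31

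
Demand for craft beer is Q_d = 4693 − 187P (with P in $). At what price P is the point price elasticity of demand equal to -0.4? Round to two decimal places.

7.17

Ed = −187P/(4693 − 187P). Set this equal to -0.4:
187P = 0.4·(4693 − 187P) ⇒ 187P(1 + 0.4) = 0.4·4693
P = 0.4·4693 / (187·1.4) = 7.1703…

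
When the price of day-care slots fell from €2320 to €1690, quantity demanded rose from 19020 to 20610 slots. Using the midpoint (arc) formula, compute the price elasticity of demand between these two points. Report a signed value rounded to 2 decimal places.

-0.26

%ΔQ = (20610 − 19020) / [(19020 + 20610)/2] = 1590/19815 = 0.080242…
%ΔP = (1690 − 2320) / [(2320 + 1690)/2] = -630/2005 = -0.314214…
Arc Ed = %ΔQ / %ΔP = (1590/19815) / (-630/2005) = -0.2553…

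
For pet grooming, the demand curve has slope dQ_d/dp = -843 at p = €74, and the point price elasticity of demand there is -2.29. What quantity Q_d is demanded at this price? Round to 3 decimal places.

27241.048

Ed = (dQ_d/dp)·(p/Q_d) ⇒ Q_d = (dQ_d/dp)·p/Ed = (-843)·74/(-2.29) = 27241.04803…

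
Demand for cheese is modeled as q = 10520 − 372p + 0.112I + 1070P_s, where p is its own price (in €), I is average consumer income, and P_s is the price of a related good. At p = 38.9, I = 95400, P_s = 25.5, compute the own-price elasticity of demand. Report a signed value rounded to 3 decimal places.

At the given values, q = 10520 − 372(38.9) + 0.112(95400) + 1070(25.5) = 34019.
∂q/∂p = −372.
E = (-372) × (38.9/34019) = -0.42537…

-0.425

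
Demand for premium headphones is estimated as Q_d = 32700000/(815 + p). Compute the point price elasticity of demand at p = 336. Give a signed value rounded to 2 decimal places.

-0.29

dQ_d/dp = −32700000/(815 + p)² = -24.683. At p = 336, Q_d = 28410.1.
Ed = (dQ_d/dp)·(p/Q_d) = (-24.683) × (336/28410.1) = -0.2919…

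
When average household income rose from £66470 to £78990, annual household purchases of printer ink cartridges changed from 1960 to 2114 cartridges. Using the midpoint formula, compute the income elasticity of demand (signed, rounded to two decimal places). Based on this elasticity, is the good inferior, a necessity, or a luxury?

%ΔQ = (2114 − 1960)/[( 1960 + 2114)/2] = 154/2037 = 0.075601…
%ΔIncome = (78990 − 66470)/[( 66470 + 78990)/2] = 12520/72730 = 0.172143…
E_income = (154/2037) / (12520/72730) = 0.4391…
0 < E_income < 1 ⇒ normal good, necessity.

0.44; necessity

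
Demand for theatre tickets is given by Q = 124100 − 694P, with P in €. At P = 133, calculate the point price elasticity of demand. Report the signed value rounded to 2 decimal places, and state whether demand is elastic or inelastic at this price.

dQ/dP = −694. At P = 133, Q = 124100 − 694(133) = 31798.
Ed = (dQ/dP)·(P/Q) = −694 × (133/31798) = -2.9027…
|Ed| = 2.90 > 1, so demand is elastic.

-2.90; elastic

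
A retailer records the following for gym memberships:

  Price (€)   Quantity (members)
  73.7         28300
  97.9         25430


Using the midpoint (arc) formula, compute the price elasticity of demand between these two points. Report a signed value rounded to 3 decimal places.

-0.379

%ΔQ = (25430 − 28300) / [(28300 + 25430)/2] = -2870/26865 = -0.106830…
%ΔP = (97.9 − 73.7) / [(73.7 + 97.9)/2] = 24.2/85.8 = 0.282051…
Arc Ed = %ΔQ / %ΔP = (-2870/26865) / (24.2/85.8) = -0.37876…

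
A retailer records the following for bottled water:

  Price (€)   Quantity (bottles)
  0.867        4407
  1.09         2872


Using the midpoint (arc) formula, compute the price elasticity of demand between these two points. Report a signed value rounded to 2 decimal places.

-1.85

%ΔQ = (2872 − 4407) / [(4407 + 2872)/2] = -1535/3639.5 = -0.421761…
%ΔP = (1.09 − 0.867) / [(0.867 + 1.09)/2] = 0.223/0.9785 = 0.227899…
Arc Ed = %ΔQ / %ΔP = (-1535/3639.5) / (0.223/0.9785) = -1.8506…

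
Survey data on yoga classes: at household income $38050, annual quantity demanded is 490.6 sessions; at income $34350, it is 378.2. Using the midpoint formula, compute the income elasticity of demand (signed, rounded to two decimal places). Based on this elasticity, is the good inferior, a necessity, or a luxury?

2.53; luxury

%ΔQ = (378.2 − 490.6)/[( 490.6 + 378.2)/2] = -112.4/434.4 = -0.258747…
%ΔIncome = (34350 − 38050)/[( 38050 + 34350)/2] = -3700/36200 = -0.102209…
E_income = (-112.4/434.4) / (-3700/36200) = 2.5315…
E_income > 1 ⇒ normal good, luxury.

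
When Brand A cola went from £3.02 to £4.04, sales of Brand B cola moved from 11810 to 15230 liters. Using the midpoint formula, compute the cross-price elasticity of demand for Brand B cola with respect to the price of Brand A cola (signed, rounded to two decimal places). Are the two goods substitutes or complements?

%ΔQ_{Brand B cola} = (15230 − 11810)/avg = 3420/13520 = 0.252958…
%ΔP_{Brand A cola} = (4.04 − 3.02)/avg = 1.02/3.53 = 0.288951…
E_cross = (3420/13520) / (1.02/3.53) = 0.8754…
E_cross > 0 ⇒ the goods are substitutes.

0.88; substitutes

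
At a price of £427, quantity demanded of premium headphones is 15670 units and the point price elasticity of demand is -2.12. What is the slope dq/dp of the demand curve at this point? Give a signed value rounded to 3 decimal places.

Ed = (dq/dp)·(p/q) ⇒ dq/dp = Ed·q/p = (-2.12)·15670/427 = -77.79953…

-77.800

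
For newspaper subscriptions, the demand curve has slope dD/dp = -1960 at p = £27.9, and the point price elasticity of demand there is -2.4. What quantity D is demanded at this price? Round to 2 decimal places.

22785.00

Ed = (dD/dp)·(p/D) ⇒ D = (dD/dp)·p/Ed = (-1960)·27.9/(-2.4) = 22785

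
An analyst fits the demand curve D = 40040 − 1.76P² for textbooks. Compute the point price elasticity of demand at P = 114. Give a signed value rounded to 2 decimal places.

dD/dP = −2·1.76·P = -401.28. At P = 114, D = 17167.04.
Ed = (dD/dP)·(P/D) = (-401.28) × (114/17167.04) = -2.6647…

-2.66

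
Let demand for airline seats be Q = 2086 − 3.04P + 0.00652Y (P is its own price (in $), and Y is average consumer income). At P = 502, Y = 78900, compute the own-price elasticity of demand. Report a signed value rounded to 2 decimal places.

At the given values, Q = 2086 − 3.04(502) + 0.00652(78900) = 1074.348.
∂Q/∂P = −3.04.
E = (-3.04) × (502/1074.348) = -1.4204…

-1.42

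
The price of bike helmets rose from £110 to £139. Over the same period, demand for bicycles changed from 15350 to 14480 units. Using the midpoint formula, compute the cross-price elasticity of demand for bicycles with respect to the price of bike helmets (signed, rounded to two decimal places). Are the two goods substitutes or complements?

%ΔQ_{bicycles} = (14480 − 15350)/avg = -870/14915 = -0.058330…
%ΔP_{bike helmets} = (139 − 110)/avg = 29/124.5 = 0.232931…
E_cross = (-870/14915) / (29/124.5) = -0.2504…
E_cross < 0 ⇒ the goods are complements.

-0.25; complements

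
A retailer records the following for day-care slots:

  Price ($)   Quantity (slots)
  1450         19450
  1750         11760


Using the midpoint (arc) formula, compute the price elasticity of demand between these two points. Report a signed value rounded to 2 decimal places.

-2.63

%ΔQ = (11760 − 19450) / [(19450 + 11760)/2] = -7690/15605 = -0.492790…
%ΔP = (1750 − 1450) / [(1450 + 1750)/2] = 300/1600 = 0.1875
Arc Ed = %ΔQ / %ΔP = (-7690/15605) / (300/1600) = -2.6282…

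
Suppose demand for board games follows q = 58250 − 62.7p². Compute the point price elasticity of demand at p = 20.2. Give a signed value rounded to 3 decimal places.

-1.566

dq/dp = −2·62.7·p = -2533.08. At p = 20.2, q = 32665.892.
Ed = (dq/dp)·(p/q) = (-2533.08) × (20.2/32665.892) = -1.56641…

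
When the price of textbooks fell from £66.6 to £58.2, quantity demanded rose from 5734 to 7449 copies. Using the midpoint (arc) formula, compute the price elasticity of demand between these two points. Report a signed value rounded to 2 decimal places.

-1.93

%ΔQ = (7449 − 5734) / [(5734 + 7449)/2] = 1715/6591.5 = 0.260183…
%ΔP = (58.2 − 66.6) / [(66.6 + 58.2)/2] = -8.4/62.4 = -0.134615…
Arc Ed = %ΔQ / %ΔP = (1715/6591.5) / (-8.4/62.4) = -1.9327…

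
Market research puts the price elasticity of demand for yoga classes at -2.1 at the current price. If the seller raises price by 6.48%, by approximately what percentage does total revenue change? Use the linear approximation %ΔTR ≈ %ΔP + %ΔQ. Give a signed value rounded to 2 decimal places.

%ΔQ ≈ Ed × %ΔP = (-2.1) × (+6.48%) = -13.6080%
%ΔTR ≈ %ΔP + %ΔQ = (+6.48%) + (-13.6080%) = -7.1280%

-7.13%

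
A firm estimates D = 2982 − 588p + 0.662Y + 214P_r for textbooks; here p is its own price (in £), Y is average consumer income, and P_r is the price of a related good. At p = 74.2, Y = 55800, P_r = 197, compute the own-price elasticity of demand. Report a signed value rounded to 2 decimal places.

-1.13

At the given values, D = 2982 − 588(74.2) + 0.662(55800) + 214(197) = 38450.
∂D/∂p = −588.
E = (-588) × (74.2/38450) = -1.1347…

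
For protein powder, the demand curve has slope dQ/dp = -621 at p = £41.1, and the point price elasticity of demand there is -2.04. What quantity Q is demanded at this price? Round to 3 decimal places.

Ed = (dQ/dp)·(p/Q) ⇒ Q = (dQ/dp)·p/Ed = (-621)·41.1/(-2.04) = 12511.32352…

12511.324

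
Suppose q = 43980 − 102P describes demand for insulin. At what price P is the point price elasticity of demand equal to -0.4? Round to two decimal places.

Ed = −102P/(43980 − 102P). Set this equal to -0.4:
102P = 0.4·(43980 − 102P) ⇒ 102P(1 + 0.4) = 0.4·43980
P = 0.4·43980 / (102·1.4) = 123.1932…

123.19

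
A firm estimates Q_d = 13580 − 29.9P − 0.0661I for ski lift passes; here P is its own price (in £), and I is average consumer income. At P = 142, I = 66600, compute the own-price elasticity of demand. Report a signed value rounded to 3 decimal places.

At the given values, Q_d = 13580 − 29.9(142) − 0.0661(66600) = 4931.94.
∂Q_d/∂P = −29.9.
E = (-29.9) × (142/4931.94) = -0.86087…

-0.861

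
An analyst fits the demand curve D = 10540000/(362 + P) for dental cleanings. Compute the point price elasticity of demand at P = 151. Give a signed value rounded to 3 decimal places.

-0.294

dD/dP = −10540000/(362 + P)² = -40.0503. At P = 151, D = 20545.8.
Ed = (dD/dP)·(P/D) = (-40.0503) × (151/20545.8) = -0.29434…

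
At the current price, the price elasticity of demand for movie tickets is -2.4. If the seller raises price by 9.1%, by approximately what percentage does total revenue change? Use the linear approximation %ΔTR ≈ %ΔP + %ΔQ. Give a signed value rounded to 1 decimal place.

%ΔQ ≈ Ed × %ΔP = (-2.4) × (+9.1%) = -21.8400%
%ΔTR ≈ %ΔP + %ΔQ = (+9.1%) + (-21.8400%) = -12.7400%

-12.7%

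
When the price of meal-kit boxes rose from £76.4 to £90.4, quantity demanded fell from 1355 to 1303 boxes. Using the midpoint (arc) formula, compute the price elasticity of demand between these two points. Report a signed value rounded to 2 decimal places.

%ΔQ = (1303 − 1355) / [(1355 + 1303)/2] = -52/1329 = -0.039127…
%ΔP = (90.4 − 76.4) / [(76.4 + 90.4)/2] = 14/83.4 = 0.167865…
Arc Ed = %ΔQ / %ΔP = (-52/1329) / (14/83.4) = -0.2330…

-0.23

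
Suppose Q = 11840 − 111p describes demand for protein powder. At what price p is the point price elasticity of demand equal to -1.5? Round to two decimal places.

64.00

Ed = −111p/(11840 − 111p). Set this equal to -1.5:
111p = 1.5·(11840 − 111p) ⇒ 111p(1 + 1.5) = 1.5·11840
p = 1.5·11840 / (111·2.5) = 64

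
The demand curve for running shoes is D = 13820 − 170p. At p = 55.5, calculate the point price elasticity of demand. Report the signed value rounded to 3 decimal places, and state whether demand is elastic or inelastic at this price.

-2.152; elastic

dD/dp = −170. At p = 55.5, D = 13820 − 170(55.5) = 4385.
Ed = (dD/dp)·(p/D) = −170 × (55.5/4385) = -2.15165…
|Ed| = 2.152 > 1, so demand is elastic.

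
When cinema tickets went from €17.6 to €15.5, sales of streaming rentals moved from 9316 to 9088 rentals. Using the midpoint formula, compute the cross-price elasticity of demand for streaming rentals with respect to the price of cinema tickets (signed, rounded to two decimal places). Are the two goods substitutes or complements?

%ΔQ_{streaming rentals} = (9088 − 9316)/avg = -228/9202 = -0.024777…
%ΔP_{cinema tickets} = (15.5 − 17.6)/avg = -2.1/16.55 = -0.126888…
E_cross = (-228/9202) / (-2.1/16.55) = 0.1952…
E_cross > 0 ⇒ the goods are substitutes.

0.20; substitutes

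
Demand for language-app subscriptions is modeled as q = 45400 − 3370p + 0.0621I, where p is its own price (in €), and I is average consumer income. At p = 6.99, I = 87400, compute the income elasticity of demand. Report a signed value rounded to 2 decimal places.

At the given values, q = 45400 − 3370(6.99) + 0.0621(87400) = 27271.24.
∂q/∂I = 0.0621.
E = (0.0621) × (87400/27271.24) = 0.1990…

0.20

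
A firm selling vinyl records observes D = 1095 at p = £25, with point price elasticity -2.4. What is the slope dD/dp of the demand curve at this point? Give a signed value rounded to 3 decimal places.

-105.120

Ed = (dD/dp)·(p/D) ⇒ dD/dp = Ed·D/p = (-2.4)·1095/25 = -105.12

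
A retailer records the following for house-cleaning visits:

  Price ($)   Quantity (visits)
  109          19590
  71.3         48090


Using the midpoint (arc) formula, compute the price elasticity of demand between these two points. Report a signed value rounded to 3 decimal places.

%ΔQ = (48090 − 19590) / [(19590 + 48090)/2] = 28500/33840 = 0.842198…
%ΔP = (71.3 − 109) / [(109 + 71.3)/2] = -37.7/90.15 = -0.418191…
Arc Ed = %ΔQ / %ΔP = (28500/33840) / (-37.7/90.15) = -2.01390…

-2.014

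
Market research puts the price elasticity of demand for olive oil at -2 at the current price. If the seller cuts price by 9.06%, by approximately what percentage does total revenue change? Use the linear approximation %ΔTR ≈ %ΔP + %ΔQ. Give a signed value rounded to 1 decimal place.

+9.1%

%ΔQ ≈ Ed × %ΔP = (-2) × (-9.06%) = +18.1200%
%ΔTR ≈ %ΔP + %ΔQ = (-9.06%) + (+18.1200%) = +9.0600%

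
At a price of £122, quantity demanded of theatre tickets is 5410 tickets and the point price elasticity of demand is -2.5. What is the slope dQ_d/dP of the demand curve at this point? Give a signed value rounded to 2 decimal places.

-110.86

Ed = (dQ_d/dP)·(P/Q_d) ⇒ dQ_d/dP = Ed·Q_d/P = (-2.5)·5410/122 = -110.8606…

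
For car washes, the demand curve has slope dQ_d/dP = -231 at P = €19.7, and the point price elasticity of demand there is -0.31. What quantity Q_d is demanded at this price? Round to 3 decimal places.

Ed = (dQ_d/dP)·(P/Q_d) ⇒ Q_d = (dQ_d/dP)·P/Ed = (-231)·19.7/(-0.31) = 14679.67741…

14679.677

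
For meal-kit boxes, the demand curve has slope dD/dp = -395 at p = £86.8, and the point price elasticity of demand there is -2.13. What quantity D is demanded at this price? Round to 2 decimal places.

16096.71

Ed = (dD/dp)·(p/D) ⇒ D = (dD/dp)·p/Ed = (-395)·86.8/(-2.13) = 16096.7136…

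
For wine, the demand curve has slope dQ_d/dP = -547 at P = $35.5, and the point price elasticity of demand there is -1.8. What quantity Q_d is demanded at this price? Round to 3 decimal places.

Ed = (dQ_d/dP)·(P/Q_d) ⇒ Q_d = (dQ_d/dP)·P/Ed = (-547)·35.5/(-1.8) = 10788.05555…

10788.056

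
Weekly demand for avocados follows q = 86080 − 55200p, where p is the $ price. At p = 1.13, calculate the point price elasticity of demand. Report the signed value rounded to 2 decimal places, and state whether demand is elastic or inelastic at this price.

-2.63; elastic

dq/dp = −55200. At p = 1.13, q = 86080 − 55200(1.13) = 23704.
Ed = (dq/dp)·(p/q) = −55200 × (1.13/23704) = -2.6314…
|Ed| = 2.63 > 1, so demand is elastic.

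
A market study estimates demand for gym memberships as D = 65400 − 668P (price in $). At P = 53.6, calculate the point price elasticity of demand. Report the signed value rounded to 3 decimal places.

-1.210

dD/dP = −668. At P = 53.6, D = 65400 − 668(53.6) = 29595.2.
Ed = (dD/dP)·(P/D) = −668 × (53.6/29595.2) = -1.20981…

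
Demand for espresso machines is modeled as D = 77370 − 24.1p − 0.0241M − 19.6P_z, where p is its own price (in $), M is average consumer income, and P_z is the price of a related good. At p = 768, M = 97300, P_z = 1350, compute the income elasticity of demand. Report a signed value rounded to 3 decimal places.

-0.078

At the given values, D = 77370 − 24.1(768) − 0.0241(97300) − 19.6(1350) = 30056.27.
∂D/∂M = -0.0241.
E = (-0.0241) × (97300/30056.27) = -0.07801…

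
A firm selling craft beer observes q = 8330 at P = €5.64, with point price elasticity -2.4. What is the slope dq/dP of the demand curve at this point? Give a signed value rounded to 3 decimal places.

Ed = (dq/dP)·(P/q) ⇒ dq/dP = Ed·q/P = (-2.4)·8330/5.64 = -3544.68085…

-3544.681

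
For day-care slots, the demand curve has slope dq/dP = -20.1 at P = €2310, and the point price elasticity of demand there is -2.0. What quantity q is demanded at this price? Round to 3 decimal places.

23215.500

Ed = (dq/dP)·(P/q) ⇒ q = (dq/dP)·P/Ed = (-20.1)·2310/(-2.0) = 23215.5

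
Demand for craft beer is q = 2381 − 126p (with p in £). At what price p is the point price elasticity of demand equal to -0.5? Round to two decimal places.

Ed = −126p/(2381 − 126p). Set this equal to -0.5:
126p = 0.5·(2381 − 126p) ⇒ 126p(1 + 0.5) = 0.5·2381
p = 0.5·2381 / (126·1.5) = 6.2989…

6.30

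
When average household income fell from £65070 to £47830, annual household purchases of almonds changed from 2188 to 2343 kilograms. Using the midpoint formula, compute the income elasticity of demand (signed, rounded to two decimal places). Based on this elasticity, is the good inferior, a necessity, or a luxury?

%ΔQ = (2343 − 2188)/[( 2188 + 2343)/2] = 155/2265.5 = 0.068417…
%ΔIncome = (47830 − 65070)/[( 65070 + 47830)/2] = -17240/56450 = -0.305403…
E_income = (155/2265.5) / (-17240/56450) = -0.2240…
E_income < 0 ⇒ inferior good.

-0.22; inferior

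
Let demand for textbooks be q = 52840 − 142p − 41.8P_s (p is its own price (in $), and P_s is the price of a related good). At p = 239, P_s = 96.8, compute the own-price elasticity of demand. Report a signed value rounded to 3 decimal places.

-2.285

At the given values, q = 52840 − 142(239) − 41.8(96.8) = 14855.76.
∂q/∂p = −142.
E = (-142) × (239/14855.76) = -2.28450…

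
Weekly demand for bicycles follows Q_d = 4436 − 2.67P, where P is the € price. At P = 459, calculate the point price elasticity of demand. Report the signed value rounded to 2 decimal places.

dQ_d/dP = −2.67. At P = 459, Q_d = 4436 − 2.67(459) = 3210.47.
Ed = (dQ_d/dP)·(P/Q_d) = −2.67 × (459/3210.47) = -0.3817…

-0.38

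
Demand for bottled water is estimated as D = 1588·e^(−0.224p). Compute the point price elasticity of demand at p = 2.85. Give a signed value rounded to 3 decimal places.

-0.638

dD/dp = −0.224·D = -187.865. At p = 2.85, D = 838.681.
Ed = (dD/dp)·(p/D) = (-187.865) × (2.85/838.681) = -0.6384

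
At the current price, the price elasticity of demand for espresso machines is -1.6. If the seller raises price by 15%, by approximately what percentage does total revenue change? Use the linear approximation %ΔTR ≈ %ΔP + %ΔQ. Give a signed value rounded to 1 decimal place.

%ΔQ ≈ Ed × %ΔP = (-1.6) × (+15%) = -24.0000%
%ΔTR ≈ %ΔP + %ΔQ = (+15%) + (-24.0000%) = -9.0000%

-9.0%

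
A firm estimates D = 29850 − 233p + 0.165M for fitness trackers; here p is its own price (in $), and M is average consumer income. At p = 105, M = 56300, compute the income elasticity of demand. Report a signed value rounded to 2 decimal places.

0.63

At the given values, D = 29850 − 233(105) + 0.165(56300) = 14674.5.
∂D/∂M = 0.165.
E = (0.165) × (56300/14674.5) = 0.6330…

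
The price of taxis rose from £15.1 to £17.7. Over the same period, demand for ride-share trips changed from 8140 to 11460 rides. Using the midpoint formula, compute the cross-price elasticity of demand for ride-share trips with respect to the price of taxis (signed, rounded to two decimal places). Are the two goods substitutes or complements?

2.14; substitutes

%ΔQ_{ride-share trips} = (11460 − 8140)/avg = 3320/9800 = 0.338775…
%ΔP_{taxis} = (17.7 − 15.1)/avg = 2.6/16.4 = 0.158536…
E_cross = (3320/9800) / (2.6/16.4) = 2.1368…
E_cross > 0 ⇒ the goods are substitutes.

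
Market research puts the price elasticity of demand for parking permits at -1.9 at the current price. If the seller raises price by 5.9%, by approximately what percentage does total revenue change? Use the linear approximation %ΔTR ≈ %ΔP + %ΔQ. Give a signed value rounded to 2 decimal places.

-5.31%

%ΔQ ≈ Ed × %ΔP = (-1.9) × (+5.9%) = -11.2100%
%ΔTR ≈ %ΔP + %ΔQ = (+5.9%) + (-11.2100%) = -5.3100%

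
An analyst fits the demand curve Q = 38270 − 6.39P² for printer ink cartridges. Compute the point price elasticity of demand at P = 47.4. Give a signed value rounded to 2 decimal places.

dQ/dP = −2·6.39·P = -605.772. At P = 47.4, Q = 23913.2036.
Ed = (dQ/dP)·(P/Q) = (-605.772) × (47.4/23913.2036) = -1.2007…

-1.20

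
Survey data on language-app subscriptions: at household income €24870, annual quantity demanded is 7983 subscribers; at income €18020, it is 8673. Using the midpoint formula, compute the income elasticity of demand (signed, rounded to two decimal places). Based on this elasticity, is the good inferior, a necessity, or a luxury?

%ΔQ = (8673 − 7983)/[( 7983 + 8673)/2] = 690/8328 = 0.082853…
%ΔIncome = (18020 − 24870)/[( 24870 + 18020)/2] = -6850/21445 = -0.319421…
E_income = (690/8328) / (-6850/21445) = -0.2593…
E_income < 0 ⇒ inferior good.

-0.26; inferior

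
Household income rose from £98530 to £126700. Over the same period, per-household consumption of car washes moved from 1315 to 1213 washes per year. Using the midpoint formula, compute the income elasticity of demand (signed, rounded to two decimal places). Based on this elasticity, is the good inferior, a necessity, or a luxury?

%ΔQ = (1213 − 1315)/[( 1315 + 1213)/2] = -102/1264 = -0.080696…
%ΔIncome = (126700 − 98530)/[( 98530 + 126700)/2] = 28170/112615 = 0.250144…
E_income = (-102/1264) / (28170/112615) = -0.3225…
E_income < 0 ⇒ inferior good.

-0.32; inferior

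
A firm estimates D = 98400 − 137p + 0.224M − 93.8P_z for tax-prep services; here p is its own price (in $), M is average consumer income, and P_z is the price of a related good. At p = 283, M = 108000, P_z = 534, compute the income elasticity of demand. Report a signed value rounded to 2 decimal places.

0.72

At the given values, D = 98400 − 137(283) + 0.224(108000) − 93.8(534) = 33731.8.
∂D/∂M = 0.224.
E = (0.224) × (108000/33731.8) = 0.7171…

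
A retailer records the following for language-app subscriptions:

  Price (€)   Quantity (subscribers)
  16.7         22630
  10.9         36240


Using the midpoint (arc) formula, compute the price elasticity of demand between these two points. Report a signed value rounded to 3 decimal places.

%ΔQ = (36240 − 22630) / [(22630 + 36240)/2] = 13610/29435 = 0.462374…
%ΔP = (10.9 − 16.7) / [(16.7 + 10.9)/2] = -5.8/13.8 = -0.420289…
Arc Ed = %ΔQ / %ΔP = (13610/29435) / (-5.8/13.8) = -1.10013…

-1.100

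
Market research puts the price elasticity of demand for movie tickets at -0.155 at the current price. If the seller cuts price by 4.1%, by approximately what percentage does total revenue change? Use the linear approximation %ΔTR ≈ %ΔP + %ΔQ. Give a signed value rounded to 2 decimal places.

-3.46%

%ΔQ ≈ Ed × %ΔP = (-0.155) × (-4.1%) = +0.6355%
%ΔTR ≈ %ΔP + %ΔQ = (-4.1%) + (+0.6355%) = -3.4645%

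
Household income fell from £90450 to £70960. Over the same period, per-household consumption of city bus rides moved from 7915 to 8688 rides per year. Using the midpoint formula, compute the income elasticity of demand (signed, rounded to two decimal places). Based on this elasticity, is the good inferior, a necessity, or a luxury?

-0.39; inferior

%ΔQ = (8688 − 7915)/[( 7915 + 8688)/2] = 773/8301.5 = 0.093115…
%ΔIncome = (70960 − 90450)/[( 90450 + 70960)/2] = -19490/80705 = -0.241496…
E_income = (773/8301.5) / (-19490/80705) = -0.3855…
E_income < 0 ⇒ inferior good.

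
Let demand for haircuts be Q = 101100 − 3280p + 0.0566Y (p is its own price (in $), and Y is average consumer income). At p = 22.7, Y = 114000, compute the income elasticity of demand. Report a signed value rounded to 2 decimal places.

0.19

At the given values, Q = 101100 − 3280(22.7) + 0.0566(114000) = 33096.4.
∂Q/∂Y = 0.0566.
E = (0.0566) × (114000/33096.4) = 0.1949…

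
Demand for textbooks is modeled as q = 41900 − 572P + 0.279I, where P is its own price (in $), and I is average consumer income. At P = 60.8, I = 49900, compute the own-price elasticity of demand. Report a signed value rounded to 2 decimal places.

At the given values, q = 41900 − 572(60.8) + 0.279(49900) = 21044.5.
∂q/∂P = −572.
E = (-572) × (60.8/21044.5) = -1.6525…

-1.65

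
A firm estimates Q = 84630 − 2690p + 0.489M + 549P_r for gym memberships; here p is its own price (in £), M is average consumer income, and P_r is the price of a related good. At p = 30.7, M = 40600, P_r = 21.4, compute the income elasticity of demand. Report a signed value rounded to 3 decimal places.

At the given values, Q = 84630 − 2690(30.7) + 0.489(40600) + 549(21.4) = 33649.
∂Q/∂M = 0.489.
E = (0.489) × (40600/33649) = 0.59001…

0.590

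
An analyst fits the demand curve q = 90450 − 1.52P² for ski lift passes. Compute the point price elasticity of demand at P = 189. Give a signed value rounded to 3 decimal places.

-3.004

dq/dP = −2·1.52·P = -574.56. At P = 189, q = 36154.08.
Ed = (dq/dP)·(P/q) = (-574.56) × (189/36154.08) = -3.00358…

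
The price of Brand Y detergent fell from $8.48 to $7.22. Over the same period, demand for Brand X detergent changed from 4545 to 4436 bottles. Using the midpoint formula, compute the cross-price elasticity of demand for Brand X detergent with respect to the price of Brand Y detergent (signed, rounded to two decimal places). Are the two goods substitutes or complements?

%ΔQ_{Brand X detergent} = (4436 − 4545)/avg = -109/4490.5 = -0.024273…
%ΔP_{Brand Y detergent} = (7.22 − 8.48)/avg = -1.26/7.85 = -0.160509…
E_cross = (-109/4490.5) / (-1.26/7.85) = 0.1512…
E_cross > 0 ⇒ the goods are substitutes.

0.15; substitutes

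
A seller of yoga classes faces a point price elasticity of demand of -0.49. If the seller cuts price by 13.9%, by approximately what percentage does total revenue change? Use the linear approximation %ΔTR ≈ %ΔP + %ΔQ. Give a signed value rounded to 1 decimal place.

-7.1%

%ΔQ ≈ Ed × %ΔP = (-0.49) × (-13.9%) = +6.8110%
%ΔTR ≈ %ΔP + %ΔQ = (-13.9%) + (+6.8110%) = -7.0890%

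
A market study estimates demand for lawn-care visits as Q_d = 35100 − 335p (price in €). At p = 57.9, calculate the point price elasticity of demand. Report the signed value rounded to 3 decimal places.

dQ_d/dp = −335. At p = 57.9, Q_d = 35100 − 335(57.9) = 15703.5.
Ed = (dQ_d/dp)·(p/Q_d) = −335 × (57.9/15703.5) = -1.23517…

-1.235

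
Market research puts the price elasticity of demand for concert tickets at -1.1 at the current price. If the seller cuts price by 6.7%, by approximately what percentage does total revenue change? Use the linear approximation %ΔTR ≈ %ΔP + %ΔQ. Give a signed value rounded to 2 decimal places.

+0.67%

%ΔQ ≈ Ed × %ΔP = (-1.1) × (-6.7%) = +7.3700%
%ΔTR ≈ %ΔP + %ΔQ = (-6.7%) + (+7.3700%) = +0.6700%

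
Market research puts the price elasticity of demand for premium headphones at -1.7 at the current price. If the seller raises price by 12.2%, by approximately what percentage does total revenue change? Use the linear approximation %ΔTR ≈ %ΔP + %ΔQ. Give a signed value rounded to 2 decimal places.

-8.54%

%ΔQ ≈ Ed × %ΔP = (-1.7) × (+12.2%) = -20.7400%
%ΔTR ≈ %ΔP + %ΔQ = (+12.2%) + (-20.7400%) = -8.5400%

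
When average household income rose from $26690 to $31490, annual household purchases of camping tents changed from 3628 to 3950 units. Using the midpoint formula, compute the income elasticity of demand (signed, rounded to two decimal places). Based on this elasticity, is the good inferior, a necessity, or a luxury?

%ΔQ = (3950 − 3628)/[( 3628 + 3950)/2] = 322/3789 = 0.084982…
%ΔIncome = (31490 − 26690)/[( 26690 + 31490)/2] = 4800/29090 = 0.165005…
E_income = (322/3789) / (4800/29090) = 0.5150…
0 < E_income < 1 ⇒ normal good, necessity.

0.52; necessity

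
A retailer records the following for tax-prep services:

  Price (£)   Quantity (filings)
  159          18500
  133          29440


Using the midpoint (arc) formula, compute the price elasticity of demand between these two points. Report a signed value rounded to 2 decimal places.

-2.56

%ΔQ = (29440 − 18500) / [(18500 + 29440)/2] = 10940/23970 = 0.456403…
%ΔP = (133 − 159) / [(159 + 133)/2] = -26/146 = -0.178082…
Arc Ed = %ΔQ / %ΔP = (10940/23970) / (-26/146) = -2.5628…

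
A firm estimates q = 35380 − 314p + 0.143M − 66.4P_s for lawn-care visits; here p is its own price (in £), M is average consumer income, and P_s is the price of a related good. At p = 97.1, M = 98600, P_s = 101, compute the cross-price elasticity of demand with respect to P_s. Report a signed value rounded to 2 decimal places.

-0.55

At the given values, q = 35380 − 314(97.1) + 0.143(98600) − 66.4(101) = 12284.
∂q/∂P_s = -66.4.
E = (-66.4) × (101/12284) = -0.5459…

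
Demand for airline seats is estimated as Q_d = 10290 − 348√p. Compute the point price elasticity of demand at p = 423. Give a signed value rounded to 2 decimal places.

dQ_d/dp = −348/(2√p) = -8.46017. At p = 423, Q_d = 3132.7.
Ed = (dQ_d/dp)·(p/Q_d) = (-8.46017) × (423/3132.7) = -1.1423…

-1.14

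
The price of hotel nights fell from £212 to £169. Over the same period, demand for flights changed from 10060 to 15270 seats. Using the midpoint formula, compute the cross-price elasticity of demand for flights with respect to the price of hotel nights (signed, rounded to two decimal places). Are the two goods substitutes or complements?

%ΔQ_{flights} = (15270 − 10060)/avg = 5210/12665 = 0.411369…
%ΔP_{hotel nights} = (169 − 212)/avg = -43/190.5 = -0.225721…
E_cross = (5210/12665) / (-43/190.5) = -1.8224…
E_cross < 0 ⇒ the goods are complements.

-1.82; complements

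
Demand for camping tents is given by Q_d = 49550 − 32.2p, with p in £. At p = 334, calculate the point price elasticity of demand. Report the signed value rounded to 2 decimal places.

-0.28

dQ_d/dp = −32.2. At p = 334, Q_d = 49550 − 32.2(334) = 38795.2.
Ed = (dQ_d/dp)·(p/Q_d) = −32.2 × (334/38795.2) = -0.2772…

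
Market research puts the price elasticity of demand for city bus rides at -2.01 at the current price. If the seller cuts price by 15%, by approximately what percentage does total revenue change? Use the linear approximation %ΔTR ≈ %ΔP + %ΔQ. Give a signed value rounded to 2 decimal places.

+15.15%

%ΔQ ≈ Ed × %ΔP = (-2.01) × (-15%) = +30.1500%
%ΔTR ≈ %ΔP + %ΔQ = (-15%) + (+30.1500%) = +15.1500%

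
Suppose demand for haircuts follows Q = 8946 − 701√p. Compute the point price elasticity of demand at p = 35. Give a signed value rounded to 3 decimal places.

-0.432

dQ/dp = −701/(2√p) = -59.2453. At p = 35, Q = 4798.83.
Ed = (dQ/dp)·(p/Q) = (-59.2453) × (35/4798.83) = -0.43210…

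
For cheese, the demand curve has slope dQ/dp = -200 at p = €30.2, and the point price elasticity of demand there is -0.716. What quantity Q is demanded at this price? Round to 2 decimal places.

Ed = (dQ/dp)·(p/Q) ⇒ Q = (dQ/dp)·p/Ed = (-200)·30.2/(-0.716) = 8435.7541…

8435.75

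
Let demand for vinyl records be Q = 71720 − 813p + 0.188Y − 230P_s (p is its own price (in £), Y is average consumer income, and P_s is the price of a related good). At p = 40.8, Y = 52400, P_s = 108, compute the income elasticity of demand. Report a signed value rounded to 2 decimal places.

At the given values, Q = 71720 − 813(40.8) + 0.188(52400) − 230(108) = 23560.8.
∂Q/∂Y = 0.188.
E = (0.188) × (52400/23560.8) = 0.4181…

0.42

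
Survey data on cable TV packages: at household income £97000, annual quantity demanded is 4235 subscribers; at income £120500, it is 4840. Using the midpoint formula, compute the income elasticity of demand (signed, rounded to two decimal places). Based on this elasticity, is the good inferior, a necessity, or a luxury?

%ΔQ = (4840 − 4235)/[( 4235 + 4840)/2] = 605/4537.5 = 0.133333…
%ΔIncome = (120500 − 97000)/[( 97000 + 120500)/2] = 23500/108750 = 0.216091…
E_income = (605/4537.5) / (23500/108750) = 0.6170…
0 < E_income < 1 ⇒ normal good, necessity.

0.62; necessity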